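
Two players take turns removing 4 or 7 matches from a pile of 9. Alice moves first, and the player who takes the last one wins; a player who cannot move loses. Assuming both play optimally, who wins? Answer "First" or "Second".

First

Compute winning (W) and losing (L) positions by backward induction:
i:   0  1  2  3  4  5  6  7  8  9
     L  L  L  L  W  W  W  W  W  W
Position 9 is W, so the first player wins.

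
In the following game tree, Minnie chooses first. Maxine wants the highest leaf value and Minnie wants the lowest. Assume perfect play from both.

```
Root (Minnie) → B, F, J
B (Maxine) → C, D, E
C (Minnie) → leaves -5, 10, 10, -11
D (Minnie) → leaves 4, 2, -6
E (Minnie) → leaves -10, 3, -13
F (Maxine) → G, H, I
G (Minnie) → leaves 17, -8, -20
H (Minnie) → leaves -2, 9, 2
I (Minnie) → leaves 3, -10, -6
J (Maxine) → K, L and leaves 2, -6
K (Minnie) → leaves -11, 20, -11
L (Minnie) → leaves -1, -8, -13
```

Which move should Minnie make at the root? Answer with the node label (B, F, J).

B

C (Minnie): min(-5, 10, 10, -11) = -11
D (Minnie): min(4, 2, -6) = -6
E (Minnie): min(-10, 3, -13) = -13
B (Maxine): max(-11, -6, -13) = -6
G (Minnie): min(17, -8, -20) = -20
H (Minnie): min(-2, 9, 2) = -2
I (Minnie): min(3, -10, -6) = -10
F (Maxine): max(-20, -2, -10) = -2
K (Minnie): min(-11, 20, -11) = -11
L (Minnie): min(-1, -8, -13) = -13
J (Maxine): max(-11, -13, 2, -6) = 2
Root (Minnie): min(-6, -2, 2) = -6
Minnie picks the child with the lowest value: B (value -6).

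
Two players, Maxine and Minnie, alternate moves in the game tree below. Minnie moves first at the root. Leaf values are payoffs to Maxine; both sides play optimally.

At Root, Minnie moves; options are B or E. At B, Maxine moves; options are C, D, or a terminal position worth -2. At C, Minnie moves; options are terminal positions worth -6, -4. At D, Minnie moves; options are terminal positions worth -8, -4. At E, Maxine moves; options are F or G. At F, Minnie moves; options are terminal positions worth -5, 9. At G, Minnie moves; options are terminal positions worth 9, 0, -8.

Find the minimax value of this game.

C (Minnie): min(-6, -4) = -6
D (Minnie): min(-8, -4) = -8
B (Maxine): max(-6, -8, -2) = -2
F (Minnie): min(-5, 9) = -5
G (Minnie): min(9, 0, -8) = -8
E (Maxine): max(-5, -8) = -5
Root (Minnie): min(-2, -5) = -5

-5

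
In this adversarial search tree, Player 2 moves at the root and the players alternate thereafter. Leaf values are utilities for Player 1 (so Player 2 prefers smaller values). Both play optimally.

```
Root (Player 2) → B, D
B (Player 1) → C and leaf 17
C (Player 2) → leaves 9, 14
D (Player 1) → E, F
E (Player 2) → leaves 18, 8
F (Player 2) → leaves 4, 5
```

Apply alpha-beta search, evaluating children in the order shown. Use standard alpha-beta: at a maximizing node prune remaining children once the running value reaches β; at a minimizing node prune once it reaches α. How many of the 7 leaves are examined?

C [α=-∞,β=+∞]: v=9
B [α=-∞,β=+∞]: v=17
E [α=-∞,β=17]: v=8
F [α=8,β=17]: v=4 after child 1 ≤ α → α-cutoff, skip 1
D [α=-∞,β=17]: v=8
Root [α=-∞,β=+∞]: v=8
Leaves evaluated: 6 of 7.

6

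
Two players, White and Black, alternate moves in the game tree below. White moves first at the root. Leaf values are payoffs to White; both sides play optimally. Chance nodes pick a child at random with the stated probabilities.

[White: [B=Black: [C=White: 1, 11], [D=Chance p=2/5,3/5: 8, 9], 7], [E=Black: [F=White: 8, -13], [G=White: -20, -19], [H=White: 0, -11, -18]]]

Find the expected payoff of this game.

C (White): max(1, 11) = 11
D (Chance): 2/5·8 + 3/5·9 = 8.6
B (Black): min(11, 8.6, 7) = 7
F (White): max(8, -13) = 8
G (White): max(-20, -19) = -19
H (White): max(0, -11, -18) = 0
E (Black): min(8, -19, 0) = -19
Root (White): max(7, -19) = 7

7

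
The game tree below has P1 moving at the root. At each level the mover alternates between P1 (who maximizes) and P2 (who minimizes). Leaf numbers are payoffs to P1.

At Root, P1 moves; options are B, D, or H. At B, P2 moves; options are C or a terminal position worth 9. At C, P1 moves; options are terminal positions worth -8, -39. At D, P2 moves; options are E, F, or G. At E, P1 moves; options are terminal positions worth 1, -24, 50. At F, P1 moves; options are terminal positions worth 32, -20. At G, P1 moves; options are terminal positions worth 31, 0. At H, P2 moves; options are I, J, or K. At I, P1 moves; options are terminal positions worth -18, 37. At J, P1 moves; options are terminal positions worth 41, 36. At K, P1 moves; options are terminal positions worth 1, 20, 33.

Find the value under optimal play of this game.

C (P1): max(-8, -39) = -8
B (P2): min(-8, 9) = -8
E (P1): max(1, -24, 50) = 50
F (P1): max(32, -20) = 32
G (P1): max(31, 0) = 31
D (P2): min(50, 32, 31) = 31
I (P1): max(-18, 37) = 37
J (P1): max(41, 36) = 41
K (P1): max(1, 20, 33) = 33
H (P2): min(37, 41, 33) = 33
Root (P1): max(-8, 31, 33) = 33

33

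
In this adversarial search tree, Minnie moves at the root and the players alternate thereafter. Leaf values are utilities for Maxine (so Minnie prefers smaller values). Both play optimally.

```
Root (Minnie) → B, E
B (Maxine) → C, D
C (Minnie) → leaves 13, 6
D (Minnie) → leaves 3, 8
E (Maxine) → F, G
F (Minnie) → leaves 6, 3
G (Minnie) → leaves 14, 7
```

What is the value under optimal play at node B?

6

C: min(13, 6) = 6
D: min(3, 8) = 3
B: max(6, 3) = 6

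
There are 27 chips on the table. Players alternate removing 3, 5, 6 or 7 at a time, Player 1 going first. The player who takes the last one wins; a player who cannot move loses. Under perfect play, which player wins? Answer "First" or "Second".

Mark each pile size as W (mover wins) or L (mover loses):
i:   0  1  2  3  4  5  6  7  8  9 10 11 12 13 14 15 16 17 18 19 20 21 22 23 24 25 26 27
     L  L  L  W  W  W  W  W  W  W  L  L  L  W  W  W  W  W  W  W  L  L  L  W  W  W  W  W
Position 27 is W, so the first player wins.

First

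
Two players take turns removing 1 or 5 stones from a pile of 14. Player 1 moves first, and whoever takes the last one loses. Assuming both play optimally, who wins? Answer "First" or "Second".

First

Mark each pile size as W (mover wins) or L (mover loses):
i:   0  1  2  3  4  5  6  7  8  9 10 11 12 13 14
     W  L  W  L  W  L  W  L  W  L  W  L  W  L  W
Position 14 is W, so the first player wins.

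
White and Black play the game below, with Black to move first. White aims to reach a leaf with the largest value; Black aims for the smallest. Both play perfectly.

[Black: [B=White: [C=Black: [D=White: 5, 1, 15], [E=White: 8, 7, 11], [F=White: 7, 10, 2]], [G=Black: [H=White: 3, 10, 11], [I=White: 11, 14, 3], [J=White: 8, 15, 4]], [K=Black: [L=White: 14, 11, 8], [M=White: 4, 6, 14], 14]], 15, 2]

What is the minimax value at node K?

L: max(14, 11, 8) = 14
M: max(4, 6, 14) = 14
K: min(14, 14, 14) = 14

14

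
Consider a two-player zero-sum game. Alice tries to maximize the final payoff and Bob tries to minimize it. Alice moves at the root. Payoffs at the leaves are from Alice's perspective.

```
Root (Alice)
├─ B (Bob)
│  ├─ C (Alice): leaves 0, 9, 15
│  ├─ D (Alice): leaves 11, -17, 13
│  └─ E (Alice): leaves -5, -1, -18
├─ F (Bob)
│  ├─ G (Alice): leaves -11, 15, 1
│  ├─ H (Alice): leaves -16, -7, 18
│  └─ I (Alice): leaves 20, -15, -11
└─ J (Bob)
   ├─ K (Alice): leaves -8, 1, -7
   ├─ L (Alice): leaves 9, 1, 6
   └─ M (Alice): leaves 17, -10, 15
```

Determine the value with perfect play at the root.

15

C (Alice): max(0, 9, 15) = 15
D (Alice): max(11, -17, 13) = 13
E (Alice): max(-5, -1, -18) = -1
B (Bob): min(15, 13, -1) = -1
G (Alice): max(-11, 15, 1) = 15
H (Alice): max(-16, -7, 18) = 18
I (Alice): max(20, -15, -11) = 20
F (Bob): min(15, 18, 20) = 15
K (Alice): max(-8, 1, -7) = 1
L (Alice): max(9, 1, 6) = 9
M (Alice): max(17, -10, 15) = 17
J (Bob): min(1, 9, 17) = 1
Root (Alice): max(-1, 15, 1) = 15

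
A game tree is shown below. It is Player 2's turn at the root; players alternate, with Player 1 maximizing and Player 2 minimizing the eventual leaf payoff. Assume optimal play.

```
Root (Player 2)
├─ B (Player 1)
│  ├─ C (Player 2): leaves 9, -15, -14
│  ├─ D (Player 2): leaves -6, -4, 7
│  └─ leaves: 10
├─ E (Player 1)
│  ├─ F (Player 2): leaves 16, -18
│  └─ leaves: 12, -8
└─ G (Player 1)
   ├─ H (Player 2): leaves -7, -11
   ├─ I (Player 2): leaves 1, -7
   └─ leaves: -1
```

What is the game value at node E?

12

F: min(16, -18) = -18
E: max(-18, 12, -8) = 12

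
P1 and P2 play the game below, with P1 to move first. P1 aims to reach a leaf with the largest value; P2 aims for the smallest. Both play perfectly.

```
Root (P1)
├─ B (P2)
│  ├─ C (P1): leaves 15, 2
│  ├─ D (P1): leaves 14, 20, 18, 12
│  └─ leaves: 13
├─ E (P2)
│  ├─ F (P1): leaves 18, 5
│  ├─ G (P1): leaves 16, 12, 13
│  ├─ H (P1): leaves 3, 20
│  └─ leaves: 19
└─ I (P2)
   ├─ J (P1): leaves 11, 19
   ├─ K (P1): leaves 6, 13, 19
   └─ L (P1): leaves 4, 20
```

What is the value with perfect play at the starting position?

C (P1): max(15, 2) = 15
D (P1): max(14, 20, 18, 12) = 20
B (P2): min(15, 20, 13) = 13
F (P1): max(18, 5) = 18
G (P1): max(16, 12, 13) = 16
H (P1): max(3, 20) = 20
E (P2): min(18, 16, 20, 19) = 16
J (P1): max(11, 19) = 19
K (P1): max(6, 13, 19) = 19
L (P1): max(4, 20) = 20
I (P2): min(19, 19, 20) = 19
Root (P1): max(13, 16, 19) = 19

19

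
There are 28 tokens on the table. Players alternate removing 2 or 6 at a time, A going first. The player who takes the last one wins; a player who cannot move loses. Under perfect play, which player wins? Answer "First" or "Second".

Second

i:   0  1  2  3  4  5  6  7  8  9 10 11 12 13 14 15 16 17 18 19 20 21 22 23 24 25 26 27 28
     L  L  W  W  L  L  W  W  L  L  W  W  L  L  W  W  L  L  W  W  L  L  W  W  L  L  W  W  L
Position 28 is L, so the second player wins.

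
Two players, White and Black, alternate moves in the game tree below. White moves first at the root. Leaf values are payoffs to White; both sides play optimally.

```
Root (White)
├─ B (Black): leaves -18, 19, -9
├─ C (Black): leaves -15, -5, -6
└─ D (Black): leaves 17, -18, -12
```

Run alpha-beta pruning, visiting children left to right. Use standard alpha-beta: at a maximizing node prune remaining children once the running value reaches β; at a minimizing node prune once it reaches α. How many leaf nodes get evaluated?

8

B [α=-∞,β=+∞]: v=-18
C [α=-18,β=+∞]: v=-15
D [α=-15,β=+∞]: v=-18 after child 2 ≤ α → α-cutoff, skip 1
Root [α=-∞,β=+∞]: v=-15
Leaves evaluated: 8 of 9.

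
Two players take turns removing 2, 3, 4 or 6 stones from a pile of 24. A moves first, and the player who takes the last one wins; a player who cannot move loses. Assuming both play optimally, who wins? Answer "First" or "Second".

Second

Mark each pile size as W (mover wins) or L (mover loses):
i:   0  1  2  3  4  5  6  7  8  9 10 11 12 13 14 15 16 17 18 19 20 21 22 23 24
     L  L  W  W  W  W  W  W  L  L  W  W  W  W  W  W  L  L  W  W  W  W  W  W  L
Position 24 is L, so the second player wins.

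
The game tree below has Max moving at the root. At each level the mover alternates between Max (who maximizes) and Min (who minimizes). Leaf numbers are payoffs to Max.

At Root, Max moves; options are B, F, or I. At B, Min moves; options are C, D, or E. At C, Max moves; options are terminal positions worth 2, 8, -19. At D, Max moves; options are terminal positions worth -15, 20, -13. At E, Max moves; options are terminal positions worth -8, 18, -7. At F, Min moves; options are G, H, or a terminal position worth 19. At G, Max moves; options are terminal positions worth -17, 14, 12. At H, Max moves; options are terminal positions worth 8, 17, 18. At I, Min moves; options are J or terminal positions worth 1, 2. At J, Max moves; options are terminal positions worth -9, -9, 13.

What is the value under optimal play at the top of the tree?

C (Max): max(2, 8, -19) = 8
D (Max): max(-15, 20, -13) = 20
E (Max): max(-8, 18, -7) = 18
B (Min): min(8, 20, 18) = 8
G (Max): max(-17, 14, 12) = 14
H (Max): max(8, 17, 18) = 18
F (Min): min(14, 18, 19) = 14
J (Max): max(-9, -9, 13) = 13
I (Min): min(13, 1, 2) = 1
Root (Max): max(8, 14, 1) = 14

14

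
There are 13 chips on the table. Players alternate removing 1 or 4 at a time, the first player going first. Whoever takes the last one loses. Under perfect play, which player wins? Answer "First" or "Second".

Second

i:   0  1  2  3  4  5  6  7  8  9 10 11 12 13
     W  L  W  L  W  W  L  W  L  W  W  L  W  L
Position 13 is L, so the second player wins.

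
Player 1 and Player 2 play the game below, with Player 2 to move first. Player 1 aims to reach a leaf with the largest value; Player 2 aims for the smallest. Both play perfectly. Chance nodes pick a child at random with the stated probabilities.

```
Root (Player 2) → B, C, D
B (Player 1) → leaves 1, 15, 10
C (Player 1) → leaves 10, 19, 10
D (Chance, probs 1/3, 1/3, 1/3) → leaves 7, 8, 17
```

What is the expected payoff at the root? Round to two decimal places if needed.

10.67

B (Player 1): max(1, 15, 10) = 15
C (Player 1): max(10, 19, 10) = 19
D (Chance): 1/3·7 + 1/3·8 + 1/3·17 = 10.67
Root (Player 2): min(15, 19, 10.67) = 10.67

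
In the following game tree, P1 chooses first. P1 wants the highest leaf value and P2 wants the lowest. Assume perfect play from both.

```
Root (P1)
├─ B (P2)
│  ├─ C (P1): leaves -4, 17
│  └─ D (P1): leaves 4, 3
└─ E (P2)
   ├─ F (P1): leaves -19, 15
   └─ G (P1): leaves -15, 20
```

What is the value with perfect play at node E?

F: max(-19, 15) = 15
G: max(-15, 20) = 20
E: min(15, 20) = 15

15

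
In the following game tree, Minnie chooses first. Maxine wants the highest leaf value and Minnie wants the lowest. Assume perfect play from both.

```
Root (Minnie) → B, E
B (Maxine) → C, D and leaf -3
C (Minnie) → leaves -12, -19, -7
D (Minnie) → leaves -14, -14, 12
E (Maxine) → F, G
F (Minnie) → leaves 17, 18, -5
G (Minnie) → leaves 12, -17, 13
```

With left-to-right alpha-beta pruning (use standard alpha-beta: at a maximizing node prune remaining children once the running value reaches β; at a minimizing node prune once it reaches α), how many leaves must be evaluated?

12

C [α=-∞,β=+∞]: v=-19
D [α=-19,β=+∞]: v=-14
B [α=-∞,β=+∞]: v=-3
F [α=-∞,β=-3]: v=-5
G [α=-5,β=-3]: v=-17 after child 2 ≤ α → α-cutoff, skip 1
E [α=-∞,β=-3]: v=-5
Root [α=-∞,β=+∞]: v=-5
Leaves evaluated: 12 of 13.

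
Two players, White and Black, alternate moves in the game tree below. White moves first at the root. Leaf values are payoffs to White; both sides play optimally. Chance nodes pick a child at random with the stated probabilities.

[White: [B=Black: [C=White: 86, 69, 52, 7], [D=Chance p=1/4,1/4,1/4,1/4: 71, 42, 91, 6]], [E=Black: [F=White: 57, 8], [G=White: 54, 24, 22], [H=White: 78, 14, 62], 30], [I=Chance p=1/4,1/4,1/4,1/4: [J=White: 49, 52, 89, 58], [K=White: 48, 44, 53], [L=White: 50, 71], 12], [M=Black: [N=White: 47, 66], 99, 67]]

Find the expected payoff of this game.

66

C (White): max(86, 69, 52, 7) = 86
D (Chance): 1/4·71 + 1/4·42 + 1/4·91 + 1/4·6 = 52.5
B (Black): min(86, 52.5) = 52.5
F (White): max(57, 8) = 57
G (White): max(54, 24, 22) = 54
H (White): max(78, 14, 62) = 78
E (Black): min(57, 54, 78, 30) = 30
J (White): max(49, 52, 89, 58) = 89
K (White): max(48, 44, 53) = 53
L (White): max(50, 71) = 71
I (Chance): 1/4·89 + 1/4·53 + 1/4·71 + 1/4·12 = 56.25
N (White): max(47, 66) = 66
M (Black): min(66, 99, 67) = 66
Root (White): max(52.5, 30, 56.25, 66) = 66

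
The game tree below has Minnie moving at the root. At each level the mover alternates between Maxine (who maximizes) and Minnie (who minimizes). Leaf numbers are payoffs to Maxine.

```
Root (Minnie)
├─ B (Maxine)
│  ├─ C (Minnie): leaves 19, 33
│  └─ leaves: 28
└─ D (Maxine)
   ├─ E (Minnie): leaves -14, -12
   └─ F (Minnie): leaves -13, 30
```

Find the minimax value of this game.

-13

C (Minnie): min(19, 33) = 19
B (Maxine): max(19, 28) = 28
E (Minnie): min(-14, -12) = -14
F (Minnie): min(-13, 30) = -13
D (Maxine): max(-14, -13) = -13
Root (Minnie): min(28, -13) = -13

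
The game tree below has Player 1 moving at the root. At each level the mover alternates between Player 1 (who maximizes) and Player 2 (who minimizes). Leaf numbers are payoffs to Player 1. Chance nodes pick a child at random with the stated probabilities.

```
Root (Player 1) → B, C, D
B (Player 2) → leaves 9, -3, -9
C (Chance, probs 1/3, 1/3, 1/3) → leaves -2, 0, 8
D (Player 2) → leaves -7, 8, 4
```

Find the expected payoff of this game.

2

B (Player 2): min(9, -3, -9) = -9
C (Chance): 1/3·-2 + 1/3·0 + 1/3·8 = 2
D (Player 2): min(-7, 8, 4) = -7
Root (Player 1): max(-9, 2, -7) = 2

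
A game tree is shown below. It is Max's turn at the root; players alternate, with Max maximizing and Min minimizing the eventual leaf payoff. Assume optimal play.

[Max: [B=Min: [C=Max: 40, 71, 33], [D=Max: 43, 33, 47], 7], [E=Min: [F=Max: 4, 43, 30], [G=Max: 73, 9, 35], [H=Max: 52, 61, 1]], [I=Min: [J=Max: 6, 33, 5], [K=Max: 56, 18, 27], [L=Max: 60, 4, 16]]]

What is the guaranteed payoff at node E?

F: max(4, 43, 30) = 43
G: max(73, 9, 35) = 73
H: max(52, 61, 1) = 61
E: min(43, 73, 61) = 43

43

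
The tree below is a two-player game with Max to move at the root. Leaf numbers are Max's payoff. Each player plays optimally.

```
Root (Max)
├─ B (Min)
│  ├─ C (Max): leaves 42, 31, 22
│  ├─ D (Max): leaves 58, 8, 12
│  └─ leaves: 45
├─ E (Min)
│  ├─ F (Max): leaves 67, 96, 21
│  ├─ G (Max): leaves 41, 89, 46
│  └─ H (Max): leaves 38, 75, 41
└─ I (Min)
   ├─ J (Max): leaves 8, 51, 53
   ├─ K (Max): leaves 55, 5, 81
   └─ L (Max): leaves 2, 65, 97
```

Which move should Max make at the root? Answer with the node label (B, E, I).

E

C (Max): max(42, 31, 22) = 42
D (Max): max(58, 8, 12) = 58
B (Min): min(42, 58, 45) = 42
F (Max): max(67, 96, 21) = 96
G (Max): max(41, 89, 46) = 89
H (Max): max(38, 75, 41) = 75
E (Min): min(96, 89, 75) = 75
J (Max): max(8, 51, 53) = 53
K (Max): max(55, 5, 81) = 81
L (Max): max(2, 65, 97) = 97
I (Min): min(53, 81, 97) = 53
Root (Max): max(42, 75, 53) = 75
Max picks the child with the highest value: E (value 75).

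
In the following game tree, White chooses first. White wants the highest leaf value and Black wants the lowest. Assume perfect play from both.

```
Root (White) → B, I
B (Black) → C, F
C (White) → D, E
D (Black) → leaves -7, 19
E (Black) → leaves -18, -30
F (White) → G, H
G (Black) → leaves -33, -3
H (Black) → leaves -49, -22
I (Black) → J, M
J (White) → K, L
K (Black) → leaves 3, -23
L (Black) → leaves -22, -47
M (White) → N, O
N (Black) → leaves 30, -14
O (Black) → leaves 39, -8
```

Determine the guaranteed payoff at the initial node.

-23

D (Black): min(-7, 19) = -7
E (Black): min(-18, -30) = -30
C (White): max(-7, -30) = -7
G (Black): min(-33, -3) = -33
H (Black): min(-49, -22) = -49
F (White): max(-33, -49) = -33
B (Black): min(-7, -33) = -33
K (Black): min(3, -23) = -23
L (Black): min(-22, -47) = -47
J (White): max(-23, -47) = -23
N (Black): min(30, -14) = -14
O (Black): min(39, -8) = -8
M (White): max(-14, -8) = -8
I (Black): min(-23, -8) = -23
Root (White): max(-33, -23) = -23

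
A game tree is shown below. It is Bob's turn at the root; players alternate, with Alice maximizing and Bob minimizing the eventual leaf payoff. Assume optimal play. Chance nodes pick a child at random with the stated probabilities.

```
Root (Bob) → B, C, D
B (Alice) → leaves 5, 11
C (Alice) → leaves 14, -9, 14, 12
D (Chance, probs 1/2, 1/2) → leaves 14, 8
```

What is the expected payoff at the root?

11

B (Alice): max(5, 11) = 11
C (Alice): max(14, -9, 14, 12) = 14
D (Chance): 1/2·14 + 1/2·8 = 11
Root (Bob): min(11, 14, 11) = 11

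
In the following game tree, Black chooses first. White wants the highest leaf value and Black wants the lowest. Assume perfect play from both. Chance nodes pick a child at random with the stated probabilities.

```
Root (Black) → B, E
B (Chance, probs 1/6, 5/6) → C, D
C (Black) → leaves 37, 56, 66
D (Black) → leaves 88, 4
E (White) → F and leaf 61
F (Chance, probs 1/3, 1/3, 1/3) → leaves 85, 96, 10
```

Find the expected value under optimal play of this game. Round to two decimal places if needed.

C (Black): min(37, 56, 66) = 37
D (Black): min(88, 4) = 4
B (Chance): 1/6·37 + 5/6·4 = 9.5
F (Chance): 1/3·85 + 1/3·96 + 1/3·10 = 63.67
E (White): max(63.67, 61) = 63.67
Root (Black): min(9.5, 63.67) = 9.5

9.5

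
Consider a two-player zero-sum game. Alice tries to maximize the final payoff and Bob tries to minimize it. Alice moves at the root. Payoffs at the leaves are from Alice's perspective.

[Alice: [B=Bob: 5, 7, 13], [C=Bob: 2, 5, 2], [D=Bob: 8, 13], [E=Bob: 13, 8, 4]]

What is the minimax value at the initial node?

8

B (Bob): min(5, 7, 13) = 5
C (Bob): min(2, 5, 2) = 2
D (Bob): min(8, 13) = 8
E (Bob): min(13, 8, 4) = 4
Root (Alice): max(5, 2, 8, 4) = 8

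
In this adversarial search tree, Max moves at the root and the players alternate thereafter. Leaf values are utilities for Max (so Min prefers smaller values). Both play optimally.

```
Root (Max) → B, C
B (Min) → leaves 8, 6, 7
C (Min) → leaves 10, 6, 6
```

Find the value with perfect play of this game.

B (Min): min(8, 6, 7) = 6
C (Min): min(10, 6, 6) = 6
Root (Max): max(6, 6) = 6

6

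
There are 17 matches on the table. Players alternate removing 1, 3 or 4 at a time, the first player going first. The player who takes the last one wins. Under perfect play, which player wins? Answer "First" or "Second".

First

Compute winning (W) and losing (L) positions by backward induction:
i:   0  1  2  3  4  5  6  7  8  9 10 11 12 13 14 15 16 17
     L  W  L  W  W  W  W  L  W  L  W  W  W  W  L  W  L  W
Position 17 is W, so the first player wins.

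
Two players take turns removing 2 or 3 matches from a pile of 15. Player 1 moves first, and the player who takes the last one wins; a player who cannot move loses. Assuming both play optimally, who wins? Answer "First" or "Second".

Positions where the player to move wins (W) vs loses (L):
i:   0  1  2  3  4  5  6  7  8  9 10 11 12 13 14 15
     L  L  W  W  W  L  L  W  W  W  L  L  W  W  W  L
Position 15 is L, so the second player wins.

Second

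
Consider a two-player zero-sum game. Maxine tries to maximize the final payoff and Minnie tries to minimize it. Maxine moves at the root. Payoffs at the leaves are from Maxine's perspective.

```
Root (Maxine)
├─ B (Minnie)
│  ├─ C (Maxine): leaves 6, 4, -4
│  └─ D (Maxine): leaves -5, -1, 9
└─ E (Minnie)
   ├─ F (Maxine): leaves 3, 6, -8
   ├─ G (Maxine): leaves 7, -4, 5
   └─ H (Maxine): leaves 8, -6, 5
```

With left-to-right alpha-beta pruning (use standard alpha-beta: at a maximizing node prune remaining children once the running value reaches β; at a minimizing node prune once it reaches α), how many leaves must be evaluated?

C [α=-∞,β=+∞]: v=6
D [α=-∞,β=6]: v=9
B [α=-∞,β=+∞]: v=6
F [α=6,β=+∞]: v=6
E [α=6,β=+∞]: v=6 after child 1 ≤ α → α-cutoff, skip 2
Root [α=-∞,β=+∞]: v=6
Leaves evaluated: 9 of 15.

9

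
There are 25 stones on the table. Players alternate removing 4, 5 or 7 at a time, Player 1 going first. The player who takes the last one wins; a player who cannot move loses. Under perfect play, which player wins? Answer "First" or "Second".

Second

Mark each pile size as W (mover wins) or L (mover loses):
i:   0  1  2  3  4  5  6  7  8  9 10 11 12 13 14 15 16 17 18 19 20 21 22 23 24 25
     L  L  L  L  W  W  W  W  W  W  W  L  L  L  L  W  W  W  W  W  W  W  L  L  L  L
Position 25 is L, so the second player wins.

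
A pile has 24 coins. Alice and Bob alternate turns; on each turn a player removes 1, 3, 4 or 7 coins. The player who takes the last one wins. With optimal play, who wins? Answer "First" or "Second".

Mark each pile size as W (mover wins) or L (mover loses):
i:   0  1  2  3  4  5  6  7  8  9 10 11 12 13 14 15 16 17 18 19 20 21 22 23 24
     L  W  L  W  W  W  W  W  L  W  L  W  W  W  W  W  L  W  L  W  W  W  W  W  L
Position 24 is L, so the second player wins.

Second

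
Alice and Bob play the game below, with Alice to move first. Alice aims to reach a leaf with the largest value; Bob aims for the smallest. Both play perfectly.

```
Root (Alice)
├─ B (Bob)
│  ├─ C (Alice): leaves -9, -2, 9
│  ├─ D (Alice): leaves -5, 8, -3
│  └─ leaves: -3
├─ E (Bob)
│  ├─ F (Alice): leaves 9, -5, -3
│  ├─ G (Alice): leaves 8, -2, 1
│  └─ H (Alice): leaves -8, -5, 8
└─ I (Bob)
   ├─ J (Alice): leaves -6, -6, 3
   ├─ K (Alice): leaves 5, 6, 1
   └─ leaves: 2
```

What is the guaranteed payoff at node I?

2

J: max(-6, -6, 3) = 3
K: max(5, 6, 1) = 6
I: min(3, 6, 2) = 2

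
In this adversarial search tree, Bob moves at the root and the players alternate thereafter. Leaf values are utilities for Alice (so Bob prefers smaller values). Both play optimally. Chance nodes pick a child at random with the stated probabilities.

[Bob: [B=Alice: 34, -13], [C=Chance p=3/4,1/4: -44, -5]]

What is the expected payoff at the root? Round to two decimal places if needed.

-34.25

B (Alice): max(34, -13) = 34
C (Chance): 3/4·-44 + 1/4·-5 = -34.25
Root (Bob): min(34, -34.25) = -34.25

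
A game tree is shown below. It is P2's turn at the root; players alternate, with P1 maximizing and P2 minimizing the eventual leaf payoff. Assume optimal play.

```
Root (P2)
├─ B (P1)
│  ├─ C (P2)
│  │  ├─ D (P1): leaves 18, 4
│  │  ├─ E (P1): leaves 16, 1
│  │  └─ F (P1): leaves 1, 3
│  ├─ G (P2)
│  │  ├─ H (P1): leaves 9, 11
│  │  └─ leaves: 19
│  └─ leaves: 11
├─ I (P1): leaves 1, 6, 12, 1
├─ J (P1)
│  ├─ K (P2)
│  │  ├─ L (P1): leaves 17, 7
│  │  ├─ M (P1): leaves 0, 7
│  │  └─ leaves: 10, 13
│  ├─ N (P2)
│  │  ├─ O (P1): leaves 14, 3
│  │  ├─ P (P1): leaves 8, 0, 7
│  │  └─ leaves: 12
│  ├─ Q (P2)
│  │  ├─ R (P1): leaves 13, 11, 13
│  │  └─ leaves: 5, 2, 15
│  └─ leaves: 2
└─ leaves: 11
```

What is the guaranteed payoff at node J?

8

L: max(17, 7) = 17
M: max(0, 7) = 7
K: min(17, 7, 10, 13) = 7
O: max(14, 3) = 14
P: max(8, 0, 7) = 8
N: min(14, 8, 12) = 8
R: max(13, 11, 13) = 13
Q: min(13, 5, 2, 15) = 2
J: max(7, 8, 2, 2) = 8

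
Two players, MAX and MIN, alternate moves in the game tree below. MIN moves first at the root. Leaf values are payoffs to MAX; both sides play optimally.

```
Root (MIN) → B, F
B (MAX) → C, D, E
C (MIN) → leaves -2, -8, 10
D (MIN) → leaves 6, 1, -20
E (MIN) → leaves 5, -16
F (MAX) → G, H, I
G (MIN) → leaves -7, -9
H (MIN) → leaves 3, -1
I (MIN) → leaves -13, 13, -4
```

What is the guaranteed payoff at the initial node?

-8

C (MIN): min(-2, -8, 10) = -8
D (MIN): min(6, 1, -20) = -20
E (MIN): min(5, -16) = -16
B (MAX): max(-8, -20, -16) = -8
G (MIN): min(-7, -9) = -9
H (MIN): min(3, -1) = -1
I (MIN): min(-13, 13, -4) = -13
F (MAX): max(-9, -1, -13) = -1
Root (MIN): min(-8, -1) = -8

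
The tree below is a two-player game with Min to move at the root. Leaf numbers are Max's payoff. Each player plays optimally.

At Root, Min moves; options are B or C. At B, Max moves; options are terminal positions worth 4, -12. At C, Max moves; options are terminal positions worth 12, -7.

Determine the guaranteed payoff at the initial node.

4

B (Max): max(4, -12) = 4
C (Max): max(12, -7) = 12
Root (Min): min(4, 12) = 4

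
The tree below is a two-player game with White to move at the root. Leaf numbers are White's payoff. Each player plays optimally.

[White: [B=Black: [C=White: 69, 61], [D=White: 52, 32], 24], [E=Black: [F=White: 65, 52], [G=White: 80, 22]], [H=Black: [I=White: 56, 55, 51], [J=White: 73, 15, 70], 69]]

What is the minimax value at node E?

F: max(65, 52) = 65
G: max(80, 22) = 80
E: min(65, 80) = 65

65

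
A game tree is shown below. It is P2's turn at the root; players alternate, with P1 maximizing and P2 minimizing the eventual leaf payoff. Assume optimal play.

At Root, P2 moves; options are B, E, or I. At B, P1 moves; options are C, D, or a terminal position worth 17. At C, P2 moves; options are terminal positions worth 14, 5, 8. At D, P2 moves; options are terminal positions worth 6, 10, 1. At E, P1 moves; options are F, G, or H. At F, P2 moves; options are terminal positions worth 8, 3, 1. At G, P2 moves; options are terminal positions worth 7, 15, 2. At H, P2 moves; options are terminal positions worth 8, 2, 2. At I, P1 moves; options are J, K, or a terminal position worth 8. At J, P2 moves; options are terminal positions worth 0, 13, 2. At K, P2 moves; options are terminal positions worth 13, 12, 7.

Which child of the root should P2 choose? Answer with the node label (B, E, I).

C (P2): min(14, 5, 8) = 5
D (P2): min(6, 10, 1) = 1
B (P1): max(5, 1, 17) = 17
F (P2): min(8, 3, 1) = 1
G (P2): min(7, 15, 2) = 2
H (P2): min(8, 2, 2) = 2
E (P1): max(1, 2, 2) = 2
J (P2): min(0, 13, 2) = 0
K (P2): min(13, 12, 7) = 7
I (P1): max(0, 7, 8) = 8
Root (P2): min(17, 2, 8) = 2
P2 picks the child with the lowest value: E (value 2).

E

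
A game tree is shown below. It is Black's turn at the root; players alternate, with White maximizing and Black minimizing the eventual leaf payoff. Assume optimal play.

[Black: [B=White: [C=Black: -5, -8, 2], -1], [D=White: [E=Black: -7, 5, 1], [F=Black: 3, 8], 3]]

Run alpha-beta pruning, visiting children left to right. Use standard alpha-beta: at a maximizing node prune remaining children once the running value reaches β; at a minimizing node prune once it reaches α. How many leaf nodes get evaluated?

C [α=-∞,β=+∞]: v=-8
B [α=-∞,β=+∞]: v=-1
E [α=-∞,β=-1]: v=-7
F [α=-7,β=-1]: v=3
D [α=-∞,β=-1]: v=3 after child 2 ≥ β → β-cutoff, skip 1
Root [α=-∞,β=+∞]: v=-1
Leaves evaluated: 9 of 10.

9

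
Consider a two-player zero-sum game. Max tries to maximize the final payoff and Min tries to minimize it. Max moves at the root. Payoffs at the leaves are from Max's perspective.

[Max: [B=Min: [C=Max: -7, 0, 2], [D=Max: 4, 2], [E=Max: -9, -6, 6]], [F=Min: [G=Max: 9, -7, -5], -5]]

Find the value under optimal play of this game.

C (Max): max(-7, 0, 2) = 2
D (Max): max(4, 2) = 4
E (Max): max(-9, -6, 6) = 6
B (Min): min(2, 4, 6) = 2
G (Max): max(9, -7, -5) = 9
F (Min): min(9, -5) = -5
Root (Max): max(2, -5) = 2

2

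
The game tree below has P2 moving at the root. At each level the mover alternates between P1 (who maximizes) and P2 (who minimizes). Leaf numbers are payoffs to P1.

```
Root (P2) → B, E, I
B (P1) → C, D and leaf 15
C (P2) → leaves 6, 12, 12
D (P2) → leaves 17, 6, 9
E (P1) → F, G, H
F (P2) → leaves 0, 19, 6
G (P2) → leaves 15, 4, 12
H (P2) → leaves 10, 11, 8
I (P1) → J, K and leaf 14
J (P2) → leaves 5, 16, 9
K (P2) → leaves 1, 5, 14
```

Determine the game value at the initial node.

8

C (P2): min(6, 12, 12) = 6
D (P2): min(17, 6, 9) = 6
B (P1): max(6, 6, 15) = 15
F (P2): min(0, 19, 6) = 0
G (P2): min(15, 4, 12) = 4
H (P2): min(10, 11, 8) = 8
E (P1): max(0, 4, 8) = 8
J (P2): min(5, 16, 9) = 5
K (P2): min(1, 5, 14) = 1
I (P1): max(5, 1, 14) = 14
Root (P2): min(15, 8, 14) = 8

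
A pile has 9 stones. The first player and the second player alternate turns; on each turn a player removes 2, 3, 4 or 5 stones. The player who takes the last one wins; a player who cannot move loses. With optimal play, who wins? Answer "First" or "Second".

First

Positions where the player to move wins (W) vs loses (L):
i:   0  1  2  3  4  5  6  7  8  9
     L  L  W  W  W  W  W  L  L  W
Position 9 is W, so the first player wins.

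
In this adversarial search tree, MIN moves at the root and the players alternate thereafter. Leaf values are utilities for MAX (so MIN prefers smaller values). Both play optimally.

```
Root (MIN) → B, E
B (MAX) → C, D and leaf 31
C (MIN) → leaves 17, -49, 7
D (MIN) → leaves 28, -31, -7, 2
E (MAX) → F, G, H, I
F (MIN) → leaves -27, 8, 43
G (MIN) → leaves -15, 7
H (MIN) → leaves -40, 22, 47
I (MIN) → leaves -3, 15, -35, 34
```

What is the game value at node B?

C: min(17, -49, 7) = -49
D: min(28, -31, -7, 2) = -31
B: max(-49, -31, 31) = 31

31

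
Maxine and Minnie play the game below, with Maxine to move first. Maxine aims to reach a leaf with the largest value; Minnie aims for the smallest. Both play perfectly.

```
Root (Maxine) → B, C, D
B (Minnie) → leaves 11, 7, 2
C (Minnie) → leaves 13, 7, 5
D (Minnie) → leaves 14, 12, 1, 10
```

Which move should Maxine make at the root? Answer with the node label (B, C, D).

C

B (Minnie): min(11, 7, 2) = 2
C (Minnie): min(13, 7, 5) = 5
D (Minnie): min(14, 12, 1, 10) = 1
Root (Maxine): max(2, 5, 1) = 5
Maxine picks the child with the highest value: C (value 5).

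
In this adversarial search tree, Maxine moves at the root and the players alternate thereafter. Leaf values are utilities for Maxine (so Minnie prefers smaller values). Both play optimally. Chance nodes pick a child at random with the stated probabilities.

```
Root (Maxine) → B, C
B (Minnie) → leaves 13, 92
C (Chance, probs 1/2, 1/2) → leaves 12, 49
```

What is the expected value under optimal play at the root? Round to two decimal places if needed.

B (Minnie): min(13, 92) = 13
C (Chance): 1/2·12 + 1/2·49 = 30.5
Root (Maxine): max(13, 30.5) = 30.5

30.5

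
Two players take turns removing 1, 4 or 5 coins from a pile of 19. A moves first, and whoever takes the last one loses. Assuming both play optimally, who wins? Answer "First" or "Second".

Compute winning (W) and losing (L) positions by backward induction:
i:   0  1  2  3  4  5  6  7  8  9 10 11 12 13 14 15 16 17 18 19
     W  L  W  L  W  W  W  W  W  L  W  L  W  W  W  W  W  L  W  L
Position 19 is L, so the second player wins.

Second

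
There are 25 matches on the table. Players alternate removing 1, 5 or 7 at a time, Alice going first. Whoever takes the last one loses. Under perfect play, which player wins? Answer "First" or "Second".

Second

W/L table (W = player to move can force a win):
i:   0  1  2  3  4  5  6  7  8  9 10 11 12 13 14 15 16 17 18 19 20 21 22 23 24 25
     W  L  W  L  W  L  W  L  W  L  W  L  W  L  W  L  W  L  W  L  W  L  W  L  W  L
Position 25 is L, so the second player wins.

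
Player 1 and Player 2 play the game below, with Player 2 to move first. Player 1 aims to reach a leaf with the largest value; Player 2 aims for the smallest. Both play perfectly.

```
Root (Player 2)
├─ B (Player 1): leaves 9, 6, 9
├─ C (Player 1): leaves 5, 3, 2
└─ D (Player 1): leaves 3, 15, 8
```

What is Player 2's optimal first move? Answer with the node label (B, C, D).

C

B (Player 1): max(9, 6, 9) = 9
C (Player 1): max(5, 3, 2) = 5
D (Player 1): max(3, 15, 8) = 15
Root (Player 2): min(9, 5, 15) = 5
Player 2 picks the child with the lowest value: C (value 5).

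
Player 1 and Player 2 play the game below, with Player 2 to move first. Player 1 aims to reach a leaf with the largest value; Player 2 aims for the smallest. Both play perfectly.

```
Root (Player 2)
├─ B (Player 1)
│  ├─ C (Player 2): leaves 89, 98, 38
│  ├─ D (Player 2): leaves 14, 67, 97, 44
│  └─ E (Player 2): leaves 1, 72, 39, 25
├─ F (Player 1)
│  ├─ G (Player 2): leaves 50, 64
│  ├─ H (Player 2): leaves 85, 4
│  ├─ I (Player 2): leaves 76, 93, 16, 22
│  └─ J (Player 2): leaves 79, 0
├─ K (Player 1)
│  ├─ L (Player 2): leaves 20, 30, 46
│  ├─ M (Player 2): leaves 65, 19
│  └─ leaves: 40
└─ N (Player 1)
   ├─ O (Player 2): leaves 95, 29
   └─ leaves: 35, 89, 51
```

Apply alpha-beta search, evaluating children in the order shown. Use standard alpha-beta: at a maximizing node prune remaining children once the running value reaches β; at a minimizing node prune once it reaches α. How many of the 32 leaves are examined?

C [α=-∞,β=+∞]: v=38
D [α=38,β=+∞]: v=14 after child 1 ≤ α → α-cutoff, skip 3
E [α=38,β=+∞]: v=1 after child 1 ≤ α → α-cutoff, skip 3
B [α=-∞,β=+∞]: v=38
G [α=-∞,β=38]: v=50
F [α=-∞,β=38]: v=50 after child 1 ≥ β → β-cutoff, skip 3
L [α=-∞,β=38]: v=20
M [α=20,β=38]: v=19
K [α=-∞,β=38]: v=40
O [α=-∞,β=38]: v=29
N [α=-∞,β=38]: v=89 after child 3 ≥ β → β-cutoff, skip 1
Root [α=-∞,β=+∞]: v=38
Leaves evaluated: 17 of 32.

17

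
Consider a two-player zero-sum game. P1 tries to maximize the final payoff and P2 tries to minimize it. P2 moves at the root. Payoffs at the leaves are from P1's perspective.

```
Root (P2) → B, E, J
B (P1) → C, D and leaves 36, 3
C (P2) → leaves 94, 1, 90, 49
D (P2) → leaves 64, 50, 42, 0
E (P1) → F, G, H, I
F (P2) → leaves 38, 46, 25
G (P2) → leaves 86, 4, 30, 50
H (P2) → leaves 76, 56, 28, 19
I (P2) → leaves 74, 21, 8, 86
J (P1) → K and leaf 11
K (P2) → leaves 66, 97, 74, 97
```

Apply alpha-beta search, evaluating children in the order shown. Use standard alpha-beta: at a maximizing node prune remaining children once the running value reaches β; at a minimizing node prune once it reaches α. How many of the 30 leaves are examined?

25

C [α=-∞,β=+∞]: v=1
D [α=1,β=+∞]: v=0
B [α=-∞,β=+∞]: v=36
F [α=-∞,β=36]: v=25
G [α=25,β=36]: v=4 after child 2 ≤ α → α-cutoff, skip 2
H [α=25,β=36]: v=19
I [α=25,β=36]: v=21 after child 2 ≤ α → α-cutoff, skip 2
E [α=-∞,β=36]: v=25
K [α=-∞,β=25]: v=66
J [α=-∞,β=25]: v=66 after child 1 ≥ β → β-cutoff, skip 1
Root [α=-∞,β=+∞]: v=25
Leaves evaluated: 25 of 30.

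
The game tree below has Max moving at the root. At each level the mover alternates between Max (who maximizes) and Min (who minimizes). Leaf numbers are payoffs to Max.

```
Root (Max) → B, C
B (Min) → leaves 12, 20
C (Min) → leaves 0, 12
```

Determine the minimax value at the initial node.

12

B (Min): min(12, 20) = 12
C (Min): min(0, 12) = 0
Root (Max): max(12, 0) = 12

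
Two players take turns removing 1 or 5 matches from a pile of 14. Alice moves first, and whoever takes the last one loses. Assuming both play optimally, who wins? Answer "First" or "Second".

First

W/L table (W = player to move can force a win):
i:   0  1  2  3  4  5  6  7  8  9 10 11 12 13 14
     W  L  W  L  W  L  W  L  W  L  W  L  W  L  W
Position 14 is W, so the first player wins.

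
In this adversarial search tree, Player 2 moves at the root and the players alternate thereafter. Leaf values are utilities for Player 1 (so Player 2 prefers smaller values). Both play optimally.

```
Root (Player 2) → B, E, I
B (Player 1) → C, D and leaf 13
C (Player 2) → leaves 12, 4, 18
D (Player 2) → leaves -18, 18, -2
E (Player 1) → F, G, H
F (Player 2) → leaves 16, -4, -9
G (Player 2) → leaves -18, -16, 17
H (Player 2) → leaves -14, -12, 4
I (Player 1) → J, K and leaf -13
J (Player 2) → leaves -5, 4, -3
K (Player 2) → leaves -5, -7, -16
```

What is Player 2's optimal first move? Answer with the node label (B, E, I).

E

C (Player 2): min(12, 4, 18) = 4
D (Player 2): min(-18, 18, -2) = -18
B (Player 1): max(4, -18, 13) = 13
F (Player 2): min(16, -4, -9) = -9
G (Player 2): min(-18, -16, 17) = -18
H (Player 2): min(-14, -12, 4) = -14
E (Player 1): max(-9, -18, -14) = -9
J (Player 2): min(-5, 4, -3) = -5
K (Player 2): min(-5, -7, -16) = -16
I (Player 1): max(-5, -16, -13) = -5
Root (Player 2): min(13, -9, -5) = -9
Player 2 picks the child with the lowest value: E (value -9).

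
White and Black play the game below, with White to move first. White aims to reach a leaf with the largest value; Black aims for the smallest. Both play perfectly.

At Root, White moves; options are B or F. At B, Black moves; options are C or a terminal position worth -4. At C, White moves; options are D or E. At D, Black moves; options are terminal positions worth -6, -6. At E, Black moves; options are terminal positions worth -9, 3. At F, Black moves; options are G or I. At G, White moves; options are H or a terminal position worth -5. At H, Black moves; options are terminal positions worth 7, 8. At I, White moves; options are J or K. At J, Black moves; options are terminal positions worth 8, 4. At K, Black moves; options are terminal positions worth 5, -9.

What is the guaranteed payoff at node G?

H: min(7, 8) = 7
G: max(7, -5) = 7

7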